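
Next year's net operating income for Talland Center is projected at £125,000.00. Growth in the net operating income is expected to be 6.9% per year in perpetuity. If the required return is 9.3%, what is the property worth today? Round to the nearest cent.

£5208333.33

Growing perpetuity: P = D₁ / (r − g) = £125,000.0000 / (0.093 − 0.069) = £5,208,333.33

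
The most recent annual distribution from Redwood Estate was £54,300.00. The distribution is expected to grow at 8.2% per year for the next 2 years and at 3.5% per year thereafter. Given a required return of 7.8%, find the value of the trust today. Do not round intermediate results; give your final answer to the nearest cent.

D_1 = 58752.60000
D_2 = 63570.31320
Terminal value at year 2: TV = D_2×(1+g_2)/(r−g_2) = 65795.27416/0.043 = 1530122.65493
P_0 = D_1/(1+r)^1 + D_2/(1+r)^2 + TV/(1+r)^2
    = 54501.48423 + 54703.71608 + 1316705.72431 = 1425910.92462

£1425910.92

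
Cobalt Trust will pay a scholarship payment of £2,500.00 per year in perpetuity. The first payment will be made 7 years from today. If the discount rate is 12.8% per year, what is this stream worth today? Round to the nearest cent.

Value at end of year 6: C / r = £2,500.00 / 0.128 = £19,531.2500
Discount to today: PV = £19,531.2500 / (1 + 0.128)^6 = £19,531.2500 / 2.059940 = £9,481.46

£9481.46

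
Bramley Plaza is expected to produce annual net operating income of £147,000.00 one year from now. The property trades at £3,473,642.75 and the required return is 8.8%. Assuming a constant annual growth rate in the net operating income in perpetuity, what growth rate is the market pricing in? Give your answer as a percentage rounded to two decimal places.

4.57%

P = D₁/(r−g) ⇒ g = r − D₁/P = 0.088 − £147,000.00/£3,473,642.75 = 0.045681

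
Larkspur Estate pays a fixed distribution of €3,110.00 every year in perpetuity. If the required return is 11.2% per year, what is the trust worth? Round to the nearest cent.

Level perpetuity: PV = C / r = €3,110.00 / 0.112 = €27,767.86

€27767.86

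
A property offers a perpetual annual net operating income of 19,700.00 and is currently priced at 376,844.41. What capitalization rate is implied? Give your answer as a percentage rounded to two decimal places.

5.23%

P = C/r ⇒ r = C/P = 19,700.00/376,844.41 = 0.052276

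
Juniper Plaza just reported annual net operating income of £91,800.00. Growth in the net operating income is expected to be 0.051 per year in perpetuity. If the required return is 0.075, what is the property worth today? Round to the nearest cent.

£4020075.00

D₁ = D₀ × (1 + g) = £91,800.00 × 1.051 = £96,481.8000
Growing perpetuity: P = D₁ / (r − g) = £96,481.8000 / (0.075 − 0.051) = £4,020,075.00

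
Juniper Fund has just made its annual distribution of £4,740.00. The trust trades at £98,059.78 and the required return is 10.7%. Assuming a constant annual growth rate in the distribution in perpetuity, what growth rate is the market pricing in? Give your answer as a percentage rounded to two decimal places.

P = D₀(1+g)/(r−g) ⇒ P(r−g) = D₀(1+g) ⇒ g(P+D₀) = P·r − D₀
g = (P·r − D₀)/(P + D₀) = (£98,059.78×0.107 − £4,740.00) / (£98,059.78 + £4,740.00) = 0.055957

5.60%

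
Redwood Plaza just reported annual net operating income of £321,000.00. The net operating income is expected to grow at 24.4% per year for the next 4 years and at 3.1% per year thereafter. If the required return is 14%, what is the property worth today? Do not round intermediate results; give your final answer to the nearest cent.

D_1 = 399324.00000
D_2 = 496759.05600
D_3 = 617968.26566
D_4 = 768752.52249
Terminal value at year 4: TV = D_4×(1+g_2)/(r−g_2) = 792583.85068/0.109 = 7271411.47416
P_0 = D_1/(1+r)^1 + D_2/(1+r)^2 + D_3/(1+r)^3 + D_4/(1+r)^4 + TV/(1+r)^4
    = 350284.21053 + 382239.96307 + 417110.97724 + 455163.20674 + 4305259.32249 = 5910057.68007

£5910057.68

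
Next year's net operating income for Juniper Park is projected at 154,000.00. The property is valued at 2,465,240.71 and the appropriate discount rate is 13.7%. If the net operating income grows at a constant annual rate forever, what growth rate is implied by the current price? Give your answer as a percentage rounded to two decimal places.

7.45%

P = D₁/(r−g) ⇒ g = r − D₁/P = 0.137 − 154,000.00/2,465,240.71 = 0.074531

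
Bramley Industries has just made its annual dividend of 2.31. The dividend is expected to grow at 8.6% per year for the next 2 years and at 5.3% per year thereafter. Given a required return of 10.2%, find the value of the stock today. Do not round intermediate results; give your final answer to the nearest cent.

D_1 = 2.50866
D_2 = 2.72440
Terminal value at year 2: TV = D_2×(1+g_2)/(r−g_2) = 2.86880/0.049 = 58.54690
P_0 = D_1/(1+r)^1 + D_2/(1+r)^2 + TV/(1+r)^2
    = 2.27646 + 2.24341 + 48.21040 = 52.73027

52.73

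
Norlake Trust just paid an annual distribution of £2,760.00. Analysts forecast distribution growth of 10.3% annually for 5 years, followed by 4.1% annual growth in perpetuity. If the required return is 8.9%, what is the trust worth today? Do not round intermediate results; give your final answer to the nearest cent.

£78146.74

D_1 = 3044.28000
D_2 = 3357.84084
D_3 = 3703.69845
D_4 = 4085.17939
D_5 = 4505.95286
Terminal value at year 5: TV = D_5×(1+g_2)/(r−g_2) = 4690.69693/0.048 = 97722.85272
P_0 = D_1/(1+r)^1 + D_2/(1+r)^2 + D_3/(1+r)^3 + D_4/(1+r)^4 + D_5/(1+r)^5 + TV/(1+r)^5
    = 2795.48209 + 2831.42034 + 2867.82060 + 2904.68882 + 2942.03101 + 63805.29745 = 78146.74031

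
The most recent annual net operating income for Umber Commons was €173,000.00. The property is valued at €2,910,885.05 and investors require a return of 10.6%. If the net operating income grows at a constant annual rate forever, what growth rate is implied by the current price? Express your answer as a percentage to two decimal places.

P = D₀(1+g)/(r−g) ⇒ P(r−g) = D₀(1+g) ⇒ g(P+D₀) = P·r − D₀
g = (P·r − D₀)/(P + D₀) = (€2,910,885.05×0.106 − €173,000.00) / (€2,910,885.05 + €173,000.00) = 0.043956

4.40%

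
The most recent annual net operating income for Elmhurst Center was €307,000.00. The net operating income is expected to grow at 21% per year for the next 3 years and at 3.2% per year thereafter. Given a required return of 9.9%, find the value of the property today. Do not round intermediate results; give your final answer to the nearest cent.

€7431005.09

D_1 = 371470.00000
D_2 = 449478.70000
D_3 = 543869.22700
Terminal value at year 3: TV = D_3×(1+g_2)/(r−g_2) = 561273.04226/0.067 = 8377209.58603
P_0 = D_1/(1+r)^1 + D_2/(1+r)^2 + D_3/(1+r)^3 + TV/(1+r)^3
    = 338007.27934 + 372146.32212 + 409733.43927 + 6311118.04972 = 7431005.09045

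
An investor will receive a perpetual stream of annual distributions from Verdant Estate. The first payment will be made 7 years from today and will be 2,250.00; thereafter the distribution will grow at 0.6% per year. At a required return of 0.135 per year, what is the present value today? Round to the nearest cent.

Value at end of year 6: C₁ / (r − g) = 2,250.00 / (0.135 − 0.006) = 17,441.8605
Discount to today: PV = 17,441.8605 / (1 + 0.135)^6 = 17,441.8605 / 2.137840 = 8,158.64

8158.64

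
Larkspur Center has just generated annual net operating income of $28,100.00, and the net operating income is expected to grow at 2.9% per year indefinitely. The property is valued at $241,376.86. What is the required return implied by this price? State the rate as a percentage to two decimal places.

D₁ = $28,100.00 × 1.029 = $28,914.9000
P = D₁/(r − g) ⇒ r = D₁/P + g = $28,914.9000/$241,376.86 + 0.029 = 0.119792 + 0.029 = 0.148792

14.88%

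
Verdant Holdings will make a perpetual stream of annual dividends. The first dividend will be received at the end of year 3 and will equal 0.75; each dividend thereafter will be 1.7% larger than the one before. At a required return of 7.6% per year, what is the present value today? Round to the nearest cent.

Value at end of year 2: C₁ / (r − g) = 0.75 / (0.076 − 0.017) = 12.7119
Discount to today: PV = 12.7119 / (1 + 0.076)^2 = 12.7119 / 1.157776 = 10.98

10.98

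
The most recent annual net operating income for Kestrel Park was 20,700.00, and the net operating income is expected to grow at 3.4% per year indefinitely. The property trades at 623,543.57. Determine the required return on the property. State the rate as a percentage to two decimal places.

D₁ = 20,700.00 × 1.034 = 21,403.8000
P = D₁/(r − g) ⇒ r = D₁/P + g = 21,403.8000/623,543.57 + 0.034 = 0.034326 + 0.034 = 0.068326

6.83%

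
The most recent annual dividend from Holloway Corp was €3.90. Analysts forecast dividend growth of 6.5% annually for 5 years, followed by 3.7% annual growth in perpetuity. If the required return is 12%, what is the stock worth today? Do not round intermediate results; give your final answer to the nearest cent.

D_1 = 4.15350
D_2 = 4.42348
D_3 = 4.71100
D_4 = 5.01722
D_5 = 5.34334
Terminal value at year 5: TV = D_5×(1+g_2)/(r−g_2) = 5.54104/0.083 = 66.75954
P_0 = D_1/(1+r)^1 + D_2/(1+r)^2 + D_3/(1+r)^3 + D_4/(1+r)^4 + D_5/(1+r)^5 + TV/(1+r)^5
    = 3.70848 + 3.52637 + 3.35320 + 3.18853 + 3.03195 + 37.88115 = 54.68969

€54.69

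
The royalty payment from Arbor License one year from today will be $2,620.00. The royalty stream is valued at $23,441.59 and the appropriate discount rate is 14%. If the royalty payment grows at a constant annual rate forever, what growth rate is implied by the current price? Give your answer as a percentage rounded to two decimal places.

2.82%

P = D₁/(r−g) ⇒ g = r − D₁/P = 0.14 − $2,620.00/$23,441.59 = 0.028233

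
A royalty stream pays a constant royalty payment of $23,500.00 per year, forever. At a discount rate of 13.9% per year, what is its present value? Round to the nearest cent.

$169064.75

Level perpetuity: PV = C / r = $23,500.00 / 0.139 = $169,064.75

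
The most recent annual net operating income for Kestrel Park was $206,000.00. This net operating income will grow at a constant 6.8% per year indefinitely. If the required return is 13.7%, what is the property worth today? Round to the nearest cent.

D₁ = D₀ × (1 + g) = $206,000.00 × 1.068 = $220,008.0000
Growing perpetuity: P = D₁ / (r − g) = $220,008.0000 / (0.137 − 0.068) = $3,188,521.74

$3188521.74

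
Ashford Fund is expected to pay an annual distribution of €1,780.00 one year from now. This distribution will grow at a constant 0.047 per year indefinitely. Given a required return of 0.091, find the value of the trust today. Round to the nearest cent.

Growing perpetuity: P = D₁ / (r − g) = €1,780.0000 / (0.091 − 0.047) = €40,454.55

€40454.55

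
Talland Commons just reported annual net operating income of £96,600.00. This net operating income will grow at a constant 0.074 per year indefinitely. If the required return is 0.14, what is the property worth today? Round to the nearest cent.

£1571945.45

D₁ = D₀ × (1 + g) = £96,600.00 × 1.074 = £103,748.4000
Growing perpetuity: P = D₁ / (r − g) = £103,748.4000 / (0.14 − 0.074) = £1,571,945.45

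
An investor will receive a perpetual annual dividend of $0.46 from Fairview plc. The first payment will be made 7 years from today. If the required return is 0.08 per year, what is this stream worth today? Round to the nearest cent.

$3.62

Value at end of year 6: C / r = $0.46 / 0.08 = $5.7500
Discount to today: PV = $5.7500 / (1 + 0.08)^6 = $5.7500 / 1.586874 = $3.62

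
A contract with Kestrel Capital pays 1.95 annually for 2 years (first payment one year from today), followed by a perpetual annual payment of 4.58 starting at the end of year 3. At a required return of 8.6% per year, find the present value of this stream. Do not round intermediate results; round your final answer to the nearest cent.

PV of 2-year annuity: 1.95 × [1 − (1+0.086)^−2] / 0.086 = 3.44897
Perpetuity value at year 2: 4.58 / 0.086 = 53.25581
PV of perpetuity: 53.25581 / (1+0.086)^2 = 45.15516
Total PV = 3.44897 + 45.15516 = 48.60413

48.60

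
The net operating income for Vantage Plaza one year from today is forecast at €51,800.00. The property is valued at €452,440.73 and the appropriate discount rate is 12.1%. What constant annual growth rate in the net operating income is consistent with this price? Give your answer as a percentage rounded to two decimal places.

P = D₁/(r−g) ⇒ g = r − D₁/P = 0.121 − €51,800.00/€452,440.73 = 0.006510

0.65%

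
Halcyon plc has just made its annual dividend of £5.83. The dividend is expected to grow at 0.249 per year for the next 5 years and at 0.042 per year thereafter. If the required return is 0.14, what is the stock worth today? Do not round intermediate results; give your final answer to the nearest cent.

D_1 = 7.28167
D_2 = 9.09481
D_3 = 11.35941
D_4 = 14.18791
D_5 = 17.72069
Terminal value at year 5: TV = D_5×(1+g_2)/(r−g_2) = 18.46496/0.098 = 188.41800
P_0 = D_1/(1+r)^1 + D_2/(1+r)^2 + D_3/(1+r)^3 + D_4/(1+r)^4 + D_5/(1+r)^5 + TV/(1+r)^5
    = 6.38743 + 6.99816 + 7.66728 + 8.40038 + 9.20357 + 97.85841 = 136.51523

£136.52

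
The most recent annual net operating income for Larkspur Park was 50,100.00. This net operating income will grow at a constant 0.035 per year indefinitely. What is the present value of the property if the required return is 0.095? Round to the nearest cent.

D₁ = D₀ × (1 + g) = 50,100.00 × 1.035 = 51,853.5000
Growing perpetuity: P = D₁ / (r − g) = 51,853.5000 / (0.095 − 0.035) = 864,225.00

864225.00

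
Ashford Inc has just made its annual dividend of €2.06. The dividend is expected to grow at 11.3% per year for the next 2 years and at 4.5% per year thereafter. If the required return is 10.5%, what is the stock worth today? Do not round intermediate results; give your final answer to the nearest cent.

D_1 = 2.29278
D_2 = 2.55186
Terminal value at year 2: TV = D_2×(1+g_2)/(r−g_2) = 2.66670/0.06 = 44.44497
P_0 = D_1/(1+r)^1 + D_2/(1+r)^2 + TV/(1+r)^2
    = 2.07491 + 2.08994 + 36.39972 = 40.56457

€40.56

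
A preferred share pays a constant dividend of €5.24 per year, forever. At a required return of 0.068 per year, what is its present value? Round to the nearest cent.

€77.06

Level perpetuity: PV = C / r = €5.24 / 0.068 = €77.06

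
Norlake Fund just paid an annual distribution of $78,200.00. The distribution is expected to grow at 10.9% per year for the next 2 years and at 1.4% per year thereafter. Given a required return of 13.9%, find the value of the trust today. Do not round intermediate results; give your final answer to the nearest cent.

D_1 = 86723.80000
D_2 = 96176.69420
Terminal value at year 2: TV = D_2×(1+g_2)/(r−g_2) = 97523.16792/0.125 = 780185.34335
P_0 = D_1/(1+r)^1 + D_2/(1+r)^2 + TV/(1+r)^2
    = 76140.29851 + 74134.84727 + 601381.88108 = 751657.02687

$751657.03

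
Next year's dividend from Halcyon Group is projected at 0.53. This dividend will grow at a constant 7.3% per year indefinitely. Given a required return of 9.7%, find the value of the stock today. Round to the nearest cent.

22.08

Growing perpetuity: P = D₁ / (r − g) = 0.5300 / (0.097 − 0.073) = 22.08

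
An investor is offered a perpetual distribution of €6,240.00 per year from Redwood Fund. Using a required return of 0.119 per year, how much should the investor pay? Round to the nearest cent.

€52436.97

Level perpetuity: PV = C / r = €6,240.00 / 0.119 = €52,436.97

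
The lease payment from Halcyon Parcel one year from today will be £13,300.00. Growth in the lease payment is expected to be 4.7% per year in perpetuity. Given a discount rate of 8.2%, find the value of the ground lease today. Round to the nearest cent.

Growing perpetuity: P = D₁ / (r − g) = £13,300.0000 / (0.082 − 0.047) = £380,000.00

£380000.00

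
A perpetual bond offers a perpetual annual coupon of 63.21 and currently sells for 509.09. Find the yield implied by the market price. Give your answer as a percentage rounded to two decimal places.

12.42%

P = C/r ⇒ r = C/P = 63.21/509.09 = 0.124163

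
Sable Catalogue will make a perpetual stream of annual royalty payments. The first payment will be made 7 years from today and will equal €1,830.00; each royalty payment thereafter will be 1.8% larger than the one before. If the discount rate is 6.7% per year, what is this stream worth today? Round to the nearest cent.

€25308.62

Value at end of year 6: C₁ / (r − g) = €1,830.00 / (0.067 − 0.018) = €37,346.9388
Discount to today: PV = €37,346.9388 / (1 + 0.067)^6 = €37,346.9388 / 1.475661 = €25,308.62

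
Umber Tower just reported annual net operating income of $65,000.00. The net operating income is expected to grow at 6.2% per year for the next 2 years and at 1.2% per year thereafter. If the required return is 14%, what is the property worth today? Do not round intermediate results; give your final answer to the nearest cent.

$562950.25

D_1 = 69030.00000
D_2 = 73309.86000
Terminal value at year 2: TV = D_2×(1+g_2)/(r−g_2) = 74189.57832/0.128 = 579606.08062
P_0 = D_1/(1+r)^1 + D_2/(1+r)^2 + TV/(1+r)^2
    = 60552.63158 + 56409.55679 + 445988.05834 = 562950.24671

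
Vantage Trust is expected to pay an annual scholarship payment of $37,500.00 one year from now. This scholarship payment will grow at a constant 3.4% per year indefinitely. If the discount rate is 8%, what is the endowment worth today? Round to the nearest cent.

$815217.39

Growing perpetuity: P = D₁ / (r − g) = $37,500.0000 / (0.08 − 0.034) = $815,217.39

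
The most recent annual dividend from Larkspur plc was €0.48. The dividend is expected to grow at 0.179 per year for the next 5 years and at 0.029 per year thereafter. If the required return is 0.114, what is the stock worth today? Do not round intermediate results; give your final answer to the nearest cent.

€10.57

D_1 = 0.56592
D_2 = 0.66722
D_3 = 0.78665
D_4 = 0.92746
D_5 = 1.09348
Terminal value at year 5: TV = D_5×(1+g_2)/(r−g_2) = 1.12519/0.085 = 13.23752
P_0 = D_1/(1+r)^1 + D_2/(1+r)^2 + D_3/(1+r)^3 + D_4/(1+r)^4 + D_5/(1+r)^5 + TV/(1+r)^5
    = 0.50801 + 0.53765 + 0.56902 + 0.60222 + 0.63736 + 7.71580 = 10.57005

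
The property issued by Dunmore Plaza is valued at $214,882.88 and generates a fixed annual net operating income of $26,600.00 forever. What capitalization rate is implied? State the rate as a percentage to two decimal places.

P = C/r ⇒ r = C/P = $26,600.00/$214,882.88 = 0.123788

12.38%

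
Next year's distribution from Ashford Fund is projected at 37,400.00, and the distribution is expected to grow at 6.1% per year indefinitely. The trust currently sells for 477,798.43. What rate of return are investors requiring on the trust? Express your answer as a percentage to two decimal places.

P = D₁/(r − g) ⇒ r = D₁/P + g = 37,400.0000/477,798.43 + 0.061 = 0.078276 + 0.061 = 0.139276

13.93%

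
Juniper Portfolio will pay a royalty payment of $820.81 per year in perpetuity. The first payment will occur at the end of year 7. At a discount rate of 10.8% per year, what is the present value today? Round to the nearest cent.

Value at end of year 6: C / r = $820.81 / 0.108 = $7,600.0926
Discount to today: PV = $7,600.0926 / (1 + 0.108)^6 = $7,600.0926 / 1.850285 = $4,107.53

$4107.53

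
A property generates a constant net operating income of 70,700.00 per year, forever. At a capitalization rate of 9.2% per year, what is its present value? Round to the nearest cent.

768478.26

Level perpetuity: PV = C / r = 70,700.00 / 0.092 = 768,478.26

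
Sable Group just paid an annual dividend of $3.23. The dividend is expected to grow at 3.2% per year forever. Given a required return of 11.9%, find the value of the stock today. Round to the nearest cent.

D₁ = D₀ × (1 + g) = $3.23 × 1.032 = $3.3334
Growing perpetuity: P = D₁ / (r − g) = $3.3334 / (0.119 − 0.032) = $38.31

$38.31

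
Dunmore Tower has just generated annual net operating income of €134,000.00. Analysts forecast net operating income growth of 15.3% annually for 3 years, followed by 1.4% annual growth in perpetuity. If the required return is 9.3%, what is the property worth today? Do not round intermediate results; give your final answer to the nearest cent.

€2466804.29

D_1 = 154502.00000
D_2 = 178140.80600
D_3 = 205396.34932
Terminal value at year 3: TV = D_3×(1+g_2)/(r−g_2) = 208271.89821/0.079 = 2636353.14188
P_0 = D_1/(1+r)^1 + D_2/(1+r)^2 + D_3/(1+r)^3 + TV/(1+r)^3
    = 141355.90119 + 149115.60299 + 157301.27196 + 2019031.51603 = 2466804.29217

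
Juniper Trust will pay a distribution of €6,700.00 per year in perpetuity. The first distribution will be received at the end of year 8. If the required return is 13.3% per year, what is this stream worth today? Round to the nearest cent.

Value at end of year 7: C / r = €6,700.00 / 0.133 = €50,375.9398
Discount to today: PV = €50,375.9398 / (1 + 0.133)^7 = €50,375.9398 / 2.396676 = €21,019.08

€21019.08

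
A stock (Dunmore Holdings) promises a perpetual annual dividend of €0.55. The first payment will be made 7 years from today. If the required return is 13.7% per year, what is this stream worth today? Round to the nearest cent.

€1.86

Value at end of year 6: C / r = €0.55 / 0.137 = €4.0146
Discount to today: PV = €4.0146 / (1 + 0.137)^6 = €4.0146 / 2.160542 = €1.86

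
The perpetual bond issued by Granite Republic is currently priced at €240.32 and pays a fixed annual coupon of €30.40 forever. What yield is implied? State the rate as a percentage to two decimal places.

P = C/r ⇒ r = C/P = €30.40/€240.32 = 0.126498

12.65%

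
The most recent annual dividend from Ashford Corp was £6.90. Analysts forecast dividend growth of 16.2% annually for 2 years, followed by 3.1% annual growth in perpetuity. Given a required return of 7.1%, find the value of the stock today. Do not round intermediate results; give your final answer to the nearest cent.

£224.96

D_1 = 8.01780
D_2 = 9.31668
Terminal value at year 2: TV = D_2×(1+g_2)/(r−g_2) = 9.60550/0.04 = 240.13752
P_0 = D_1/(1+r)^1 + D_2/(1+r)^2 + TV/(1+r)^2
    = 7.48627 + 8.12236 + 209.35391 = 224.96255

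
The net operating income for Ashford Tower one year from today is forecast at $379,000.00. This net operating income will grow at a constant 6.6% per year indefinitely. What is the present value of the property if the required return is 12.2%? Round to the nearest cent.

$6767857.14

Growing perpetuity: P = D₁ / (r − g) = $379,000.0000 / (0.122 − 0.066) = $6,767,857.14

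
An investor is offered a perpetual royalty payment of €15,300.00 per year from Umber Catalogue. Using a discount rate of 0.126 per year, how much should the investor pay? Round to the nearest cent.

€121428.57

Level perpetuity: PV = C / r = €15,300.00 / 0.126 = €121,428.57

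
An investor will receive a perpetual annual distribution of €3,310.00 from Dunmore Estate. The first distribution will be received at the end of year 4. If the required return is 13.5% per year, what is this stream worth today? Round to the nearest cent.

Value at end of year 3: C / r = €3,310.00 / 0.135 = €24,518.5185
Discount to today: PV = €24,518.5185 / (1 + 0.135)^3 = €24,518.5185 / 1.462135 = €16,768.98

€16768.98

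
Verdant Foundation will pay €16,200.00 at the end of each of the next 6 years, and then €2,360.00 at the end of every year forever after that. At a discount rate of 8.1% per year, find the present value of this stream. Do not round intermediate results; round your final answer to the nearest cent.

€92922.82

PV of 6-year annuity: €16,200.00 × [1 − (1+0.081)^−6] / 0.081 = 74663.99956
Perpetuity value at year 6: €2,360.00 / 0.081 = 29135.80247
PV of perpetuity: 29135.80247 / (1+0.081)^6 = 18258.82476
Total PV = 74663.99956 + 18258.82476 = 92922.82432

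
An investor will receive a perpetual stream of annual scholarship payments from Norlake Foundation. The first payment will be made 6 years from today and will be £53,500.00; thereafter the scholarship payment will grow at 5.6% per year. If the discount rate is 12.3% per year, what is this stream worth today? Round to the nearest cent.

£447074.81

Value at end of year 5: C₁ / (r − g) = £53,500.00 / (0.123 − 0.056) = £798,507.4627
Discount to today: PV = £798,507.4627 / (1 + 0.123)^5 = £798,507.4627 / 1.786071 = £447,074.81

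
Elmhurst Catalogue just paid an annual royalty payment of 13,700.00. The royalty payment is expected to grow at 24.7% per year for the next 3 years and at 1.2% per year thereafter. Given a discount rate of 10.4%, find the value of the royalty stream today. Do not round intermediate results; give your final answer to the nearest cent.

269869.26

D_1 = 17083.90000
D_2 = 21303.62330
D_3 = 26565.61826
Terminal value at year 3: TV = D_3×(1+g_2)/(r−g_2) = 26884.40567/0.092 = 292221.80081
P_0 = D_1/(1+r)^1 + D_2/(1+r)^2 + D_3/(1+r)^3 + TV/(1+r)^3
    = 15474.54710 + 17478.94949 + 19742.98008 + 217172.78092 = 269869.25759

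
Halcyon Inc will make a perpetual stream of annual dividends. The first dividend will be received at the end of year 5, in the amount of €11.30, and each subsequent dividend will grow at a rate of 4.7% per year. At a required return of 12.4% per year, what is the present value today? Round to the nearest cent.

Value at end of year 4: C₁ / (r − g) = €11.30 / (0.124 − 0.047) = €146.7532
Discount to today: PV = €146.7532 / (1 + 0.124)^4 = €146.7532 / 1.596119 = €91.94

€91.94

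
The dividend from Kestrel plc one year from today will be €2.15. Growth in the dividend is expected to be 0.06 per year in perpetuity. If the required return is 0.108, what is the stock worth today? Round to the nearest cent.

€44.79

Growing perpetuity: P = D₁ / (r − g) = €2.1500 / (0.108 − 0.06) = €44.79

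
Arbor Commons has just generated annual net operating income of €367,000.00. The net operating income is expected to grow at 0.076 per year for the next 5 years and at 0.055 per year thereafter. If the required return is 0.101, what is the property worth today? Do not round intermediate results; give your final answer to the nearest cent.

€9217593.21

D_1 = 394892.00000
D_2 = 424903.79200
D_3 = 457196.48019
D_4 = 491943.41269
D_5 = 529331.11205
Terminal value at year 5: TV = D_5×(1+g_2)/(r−g_2) = 558444.32321/0.046 = 12140093.98290
P_0 = D_1/(1+r)^1 + D_2/(1+r)^2 + D_3/(1+r)^3 + D_4/(1+r)^4 + D_5/(1+r)^5 + TV/(1+r)^5
    = 358666.66667 + 350522.55525 + 342563.36917 + 334784.90938 + 327183.07220 + 7503872.63407 = 9217593.20673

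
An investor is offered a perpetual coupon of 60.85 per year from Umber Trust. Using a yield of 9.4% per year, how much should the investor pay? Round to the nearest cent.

Level perpetuity: PV = C / r = 60.85 / 0.094 = 647.34

647.34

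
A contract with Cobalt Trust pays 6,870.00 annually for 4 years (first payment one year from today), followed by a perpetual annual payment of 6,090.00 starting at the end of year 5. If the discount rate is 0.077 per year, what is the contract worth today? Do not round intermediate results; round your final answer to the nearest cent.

PV of 4-year annuity: 6,870.00 × [1 − (1+0.077)^−4] / 0.077 = 22907.08862
Perpetuity value at year 4: 6,090.00 / 0.077 = 79090.90909
PV of perpetuity: 79090.90909 / (1+0.077)^4 = 58784.62530
Total PV = 22907.08862 + 58784.62530 = 81691.71391

81691.71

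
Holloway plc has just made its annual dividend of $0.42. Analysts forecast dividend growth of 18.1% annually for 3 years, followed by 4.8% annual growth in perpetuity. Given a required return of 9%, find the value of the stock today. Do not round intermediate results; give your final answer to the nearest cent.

$14.81

D_1 = 0.49602
D_2 = 0.58580
D_3 = 0.69183
Terminal value at year 3: TV = D_3×(1+g_2)/(r−g_2) = 0.72504/0.042 = 17.26279
P_0 = D_1/(1+r)^1 + D_2/(1+r)^2 + D_3/(1+r)^3 + TV/(1+r)^3
    = 0.45506 + 0.49306 + 0.53422 + 13.33004 = 14.81238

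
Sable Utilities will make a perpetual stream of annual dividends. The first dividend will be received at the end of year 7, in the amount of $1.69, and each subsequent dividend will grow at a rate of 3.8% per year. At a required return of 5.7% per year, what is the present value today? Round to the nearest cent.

Value at end of year 6: C₁ / (r − g) = $1.69 / (0.057 − 0.038) = $88.9474
Discount to today: PV = $88.9474 / (1 + 0.057)^6 = $88.9474 / 1.394601 = $63.78

$63.78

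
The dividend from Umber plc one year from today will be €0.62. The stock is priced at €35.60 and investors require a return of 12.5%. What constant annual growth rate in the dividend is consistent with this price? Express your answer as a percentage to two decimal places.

10.76%

P = D₁/(r−g) ⇒ g = r − D₁/P = 0.125 − €0.62/€35.60 = 0.107584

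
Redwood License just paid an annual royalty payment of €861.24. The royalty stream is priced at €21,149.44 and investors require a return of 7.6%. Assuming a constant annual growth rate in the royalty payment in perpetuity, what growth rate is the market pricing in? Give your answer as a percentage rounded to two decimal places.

3.39%

P = D₀(1+g)/(r−g) ⇒ P(r−g) = D₀(1+g) ⇒ g(P+D₀) = P·r − D₀
g = (P·r − D₀)/(P + D₀) = (€21,149.44×0.076 − €861.24) / (€21,149.44 + €861.24) = 0.033898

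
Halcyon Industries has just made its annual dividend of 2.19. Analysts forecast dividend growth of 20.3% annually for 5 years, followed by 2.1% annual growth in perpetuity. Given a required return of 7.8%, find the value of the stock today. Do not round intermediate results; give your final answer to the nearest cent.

83.30

D_1 = 2.63457
D_2 = 3.16939
D_3 = 3.81277
D_4 = 4.58677
D_5 = 5.51788
Terminal value at year 5: TV = D_5×(1+g_2)/(r−g_2) = 5.63376/0.057 = 98.83782
P_0 = D_1/(1+r)^1 + D_2/(1+r)^2 + D_3/(1+r)^3 + D_4/(1+r)^4 + D_5/(1+r)^5 + TV/(1+r)^5
    = 2.44394 + 2.72733 + 3.04358 + 3.39650 + 3.79034 + 67.89368 = 83.29537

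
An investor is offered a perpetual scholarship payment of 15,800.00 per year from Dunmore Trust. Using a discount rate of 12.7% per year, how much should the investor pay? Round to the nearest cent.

Level perpetuity: PV = C / r = 15,800.00 / 0.127 = 124,409.45

124409.45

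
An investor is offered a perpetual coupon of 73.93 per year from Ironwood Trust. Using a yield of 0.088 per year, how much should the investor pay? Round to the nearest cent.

Level perpetuity: PV = C / r = 73.93 / 0.088 = 840.11

840.11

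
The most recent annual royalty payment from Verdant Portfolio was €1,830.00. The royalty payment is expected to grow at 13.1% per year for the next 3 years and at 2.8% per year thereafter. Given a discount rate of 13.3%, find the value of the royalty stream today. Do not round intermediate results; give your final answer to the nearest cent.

D_1 = 2069.73000
D_2 = 2340.86463
D_3 = 2647.51790
Terminal value at year 3: TV = D_3×(1+g_2)/(r−g_2) = 2721.64840/0.105 = 25920.46093
P_0 = D_1/(1+r)^1 + D_2/(1+r)^2 + D_3/(1+r)^3 + TV/(1+r)^3
    = 1826.76964 + 1823.54498 + 1820.32601 + 17821.85847 = 23292.49910

€23292.50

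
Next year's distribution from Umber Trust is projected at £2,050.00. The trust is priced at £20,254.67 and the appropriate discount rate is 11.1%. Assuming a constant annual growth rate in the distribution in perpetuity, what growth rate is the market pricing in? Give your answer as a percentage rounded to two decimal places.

P = D₁/(r−g) ⇒ g = r − D₁/P = 0.111 − £2,050.00/£20,254.67 = 0.009789

0.98%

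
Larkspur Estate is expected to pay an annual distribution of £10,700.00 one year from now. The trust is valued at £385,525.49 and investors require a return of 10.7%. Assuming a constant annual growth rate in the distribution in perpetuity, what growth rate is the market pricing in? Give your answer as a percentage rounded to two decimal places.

P = D₁/(r−g) ⇒ g = r − D₁/P = 0.107 − £10,700.00/£385,525.49 = 0.079246

7.92%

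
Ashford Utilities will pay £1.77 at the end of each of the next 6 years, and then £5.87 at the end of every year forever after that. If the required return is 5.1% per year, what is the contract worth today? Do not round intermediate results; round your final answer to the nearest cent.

PV of 6-year annuity: £1.77 × [1 − (1+0.051)^−6] / 0.051 = 8.95532
Perpetuity value at year 6: £5.87 / 0.051 = 115.09804
PV of perpetuity: 115.09804 / (1+0.051)^6 = 85.39877
Total PV = 8.95532 + 85.39877 = 94.35409

£94.35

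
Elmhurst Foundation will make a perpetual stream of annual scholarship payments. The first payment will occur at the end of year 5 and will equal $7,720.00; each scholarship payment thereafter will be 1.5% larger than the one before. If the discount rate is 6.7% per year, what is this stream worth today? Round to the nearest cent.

$114539.76

Value at end of year 4: C₁ / (r − g) = $7,720.00 / (0.067 − 0.015) = $148,461.5385
Discount to today: PV = $148,461.5385 / (1 + 0.067)^4 = $148,461.5385 / 1.296157 = $114,539.76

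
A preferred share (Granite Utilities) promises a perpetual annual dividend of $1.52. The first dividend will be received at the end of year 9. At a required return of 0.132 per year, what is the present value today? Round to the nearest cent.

$4.27

Value at end of year 8: C / r = $1.52 / 0.132 = $11.5152
Discount to today: PV = $11.5152 / (1 + 0.132)^8 = $11.5152 / 2.696320 = $4.27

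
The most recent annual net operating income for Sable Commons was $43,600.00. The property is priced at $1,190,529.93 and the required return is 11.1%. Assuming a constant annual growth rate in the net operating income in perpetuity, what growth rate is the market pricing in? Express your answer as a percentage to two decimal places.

7.17%

P = D₀(1+g)/(r−g) ⇒ P(r−g) = D₀(1+g) ⇒ g(P+D₀) = P·r − D₀
g = (P·r − D₀)/(P + D₀) = ($1,190,529.93×0.111 − $43,600.00) / ($1,190,529.93 + $43,600.00) = 0.071750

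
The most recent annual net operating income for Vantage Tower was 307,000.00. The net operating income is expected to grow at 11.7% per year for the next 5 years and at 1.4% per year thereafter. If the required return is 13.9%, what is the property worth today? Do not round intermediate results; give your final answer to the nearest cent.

3707297.44

D_1 = 342919.00000
D_2 = 383040.52300
D_3 = 427856.26419
D_4 = 477915.44710
D_5 = 533831.55441
Terminal value at year 5: TV = D_5×(1+g_2)/(r−g_2) = 541305.19617/0.125 = 4330441.56939
P_0 = D_1/(1+r)^1 + D_2/(1+r)^2 + D_3/(1+r)^3 + D_4/(1+r)^4 + D_5/(1+r)^5 + TV/(1+r)^5
    = 301070.23705 + 295255.00859 + 289552.10237 + 283959.34885 + 278474.62043 + 2258986.12092 = 3707297.43821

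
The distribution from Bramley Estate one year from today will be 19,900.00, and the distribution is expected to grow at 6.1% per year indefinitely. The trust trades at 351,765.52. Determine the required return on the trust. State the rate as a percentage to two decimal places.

11.76%

P = D₁/(r − g) ⇒ r = D₁/P + g = 19,900.0000/351,765.52 + 0.061 = 0.056572 + 0.061 = 0.117572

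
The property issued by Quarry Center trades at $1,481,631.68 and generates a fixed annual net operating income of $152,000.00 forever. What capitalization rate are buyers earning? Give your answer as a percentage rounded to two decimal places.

10.26%

P = C/r ⇒ r = C/P = $152,000.00/$1,481,631.68 = 0.102590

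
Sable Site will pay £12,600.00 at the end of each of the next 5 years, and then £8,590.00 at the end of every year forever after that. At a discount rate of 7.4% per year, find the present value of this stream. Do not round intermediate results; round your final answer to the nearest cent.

PV of 5-year annuity: £12,600.00 × [1 − (1+0.074)^−5] / 0.074 = 51113.85795
Perpetuity value at year 5: £8,590.00 / 0.074 = 116081.08108
PV of perpetuity: 116081.08108 / (1+0.074)^5 = 81234.41126
Total PV = 51113.85795 + 81234.41126 = 132348.26921

£132348.27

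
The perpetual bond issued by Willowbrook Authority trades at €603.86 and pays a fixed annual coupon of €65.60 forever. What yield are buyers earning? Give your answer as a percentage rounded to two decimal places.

P = C/r ⇒ r = C/P = €65.60/€603.86 = 0.108634

10.86%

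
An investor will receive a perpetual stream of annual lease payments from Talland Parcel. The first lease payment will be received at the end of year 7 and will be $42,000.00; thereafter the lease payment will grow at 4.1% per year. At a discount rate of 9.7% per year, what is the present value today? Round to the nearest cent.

$430349.69

Value at end of year 6: C₁ / (r − g) = $42,000.00 / (0.097 − 0.041) = $750,000.0000
Discount to today: PV = $750,000.0000 / (1 + 0.097)^6 = $750,000.0000 / 1.742769 = $430,349.69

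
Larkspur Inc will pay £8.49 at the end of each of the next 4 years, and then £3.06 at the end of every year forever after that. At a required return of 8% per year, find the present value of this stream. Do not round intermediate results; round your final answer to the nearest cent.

£56.23

PV of 4-year annuity: £8.49 × [1 − (1+0.08)^−4] / 0.08 = 28.11996
Perpetuity value at year 4: £3.06 / 0.08 = 38.25000
PV of perpetuity: 38.25000 / (1+0.08)^4 = 28.11489
Total PV = 28.11996 + 28.11489 = 56.23485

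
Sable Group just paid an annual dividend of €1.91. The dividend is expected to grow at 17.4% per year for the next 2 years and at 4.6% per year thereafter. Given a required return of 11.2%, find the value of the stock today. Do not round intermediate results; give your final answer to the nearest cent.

€37.89

D_1 = 2.24234
D_2 = 2.63251
Terminal value at year 2: TV = D_2×(1+g_2)/(r−g_2) = 2.75360/0.066 = 41.72125
P_0 = D_1/(1+r)^1 + D_2/(1+r)^2 + TV/(1+r)^2
    = 2.01649 + 2.12892 + 33.74021 = 37.88562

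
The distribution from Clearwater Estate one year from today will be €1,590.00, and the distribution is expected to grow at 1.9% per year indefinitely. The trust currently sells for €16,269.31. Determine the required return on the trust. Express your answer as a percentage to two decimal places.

P = D₁/(r − g) ⇒ r = D₁/P + g = €1,590.0000/€16,269.31 + 0.019 = 0.097730 + 0.019 = 0.116730

11.67%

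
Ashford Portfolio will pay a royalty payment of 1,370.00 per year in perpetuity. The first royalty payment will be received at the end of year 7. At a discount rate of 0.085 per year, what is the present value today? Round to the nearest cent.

9879.23

Value at end of year 6: C / r = 1,370.00 / 0.085 = 16,117.6471
Discount to today: PV = 16,117.6471 / (1 + 0.085)^6 = 16,117.6471 / 1.631468 = 9,879.23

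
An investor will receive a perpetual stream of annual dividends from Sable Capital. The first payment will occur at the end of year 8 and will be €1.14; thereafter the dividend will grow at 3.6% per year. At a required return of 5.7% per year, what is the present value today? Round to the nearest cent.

Value at end of year 7: C₁ / (r − g) = €1.14 / (0.057 − 0.036) = €54.2857
Discount to today: PV = €54.2857 / (1 + 0.057)^7 = €54.2857 / 1.474093 = €36.83

€36.83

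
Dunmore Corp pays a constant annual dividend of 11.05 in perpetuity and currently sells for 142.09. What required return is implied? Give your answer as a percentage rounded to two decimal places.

7.78%

P = C/r ⇒ r = C/P = 11.05/142.09 = 0.077768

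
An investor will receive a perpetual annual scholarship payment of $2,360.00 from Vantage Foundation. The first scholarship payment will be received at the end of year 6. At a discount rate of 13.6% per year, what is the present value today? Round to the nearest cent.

$9172.37

Value at end of year 5: C / r = $2,360.00 / 0.136 = $17,352.9412
Discount to today: PV = $17,352.9412 / (1 + 0.136)^5 = $17,352.9412 / 1.891872 = $9,172.37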